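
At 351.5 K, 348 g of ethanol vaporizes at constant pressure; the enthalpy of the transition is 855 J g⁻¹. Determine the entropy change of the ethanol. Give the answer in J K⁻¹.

Heat absorbed by the substance: Q = mL = 348 × 855 = 297540 J.
At constant T, ΔS = Q_rev/T = 297540 / 351.5 = 846 J/K.

ΔS = 846 J/K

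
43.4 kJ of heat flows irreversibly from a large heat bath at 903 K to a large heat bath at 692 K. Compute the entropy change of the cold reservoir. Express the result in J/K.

The cold reservoir gains heat Q, so ΔS_cold = +Q/T_C = 43400/692 = 62.7 J/K.

ΔS_cold = 62.7 J/K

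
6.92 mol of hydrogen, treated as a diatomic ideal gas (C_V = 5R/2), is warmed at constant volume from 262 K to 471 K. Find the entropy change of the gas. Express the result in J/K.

ΔS = 84.4 J/K

At constant volume, ΔS = nC_V ln(T₂/T₁) with C_V = 5R/2 = 20.79 J mol⁻¹ K⁻¹.
ΔS = 6.92 × 20.79 × ln(471/262) = 84.4 J/K.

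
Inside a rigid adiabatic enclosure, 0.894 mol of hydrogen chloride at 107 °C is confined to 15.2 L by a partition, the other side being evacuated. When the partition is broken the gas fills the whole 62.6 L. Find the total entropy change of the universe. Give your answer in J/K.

No heat is exchanged and no work is done, so the ideal-gas temperature stays constant.
Entropy is a state function; using a reversible isothermal path, ΔS_gas = nR ln(V₂/V₁) = 0.894 × 8.314 × ln(62.6/15.2) = 10.5 J/K.
The insulated surroundings exchange no heat, so ΔS_surr = 0 and ΔS_universe = ΔS_gas.

ΔS_universe = 10.5 J/K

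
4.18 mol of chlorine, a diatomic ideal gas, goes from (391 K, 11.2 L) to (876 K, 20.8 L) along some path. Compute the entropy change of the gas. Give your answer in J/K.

Entropy is a state function: ΔS = nC_V ln(T₂/T₁) + nR ln(V₂/V₁), with C_V = 5R/2 = 20.79 J mol⁻¹ K⁻¹ for a diatomic ideal gas.
ΔS = 4.18 × [20.79 × ln(876/391) + 8.314 × ln(20.8/11.2)] = 91.6 J/K.

ΔS = 91.6 J/K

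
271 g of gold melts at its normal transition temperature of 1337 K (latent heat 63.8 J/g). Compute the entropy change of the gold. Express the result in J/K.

Heat absorbed by the substance: Q = mL = 271 × 63.8 = 17289.8 J.
At constant T, ΔS = Q_rev/T = 17289.8 / 1337 = 12.9 J/K.

ΔS = 12.9 J/K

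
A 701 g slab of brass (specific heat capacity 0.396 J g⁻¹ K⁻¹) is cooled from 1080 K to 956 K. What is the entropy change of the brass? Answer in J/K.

ΔS = -33.9 J/K

ΔS = ∫dQ_rev/T = m c ln(T₂/T₁) = 701 × 0.396 × ln(956/1080) = -33.9 J/K.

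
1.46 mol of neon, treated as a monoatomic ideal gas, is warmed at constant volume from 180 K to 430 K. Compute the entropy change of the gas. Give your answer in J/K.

ΔS = 15.9 J/K

At constant volume, ΔS = nC_V ln(T₂/T₁) with C_V = 3R/2 = 12.47 J mol⁻¹ K⁻¹.
ΔS = 1.46 × 12.47 × ln(430/180) = 15.9 J/K.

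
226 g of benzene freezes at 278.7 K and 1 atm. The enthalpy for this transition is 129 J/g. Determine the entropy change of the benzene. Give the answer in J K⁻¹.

ΔS = -105 J/K

Heat released by the substance: Q = −mL = −226 × 129 = −29154 J.
At constant T, ΔS = Q_rev/T = −29154 / 278.7 = -105 J/K.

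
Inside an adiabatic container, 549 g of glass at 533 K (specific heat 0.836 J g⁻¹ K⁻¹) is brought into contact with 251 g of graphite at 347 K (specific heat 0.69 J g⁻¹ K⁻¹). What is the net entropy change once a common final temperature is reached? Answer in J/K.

ΔS_total = 10.8 J/K

Energy balance: T_f = (m₁c₁T₁ + m₂c₂T₂)/(m₁c₁ + m₂c₂) = 482.04 K.
ΔS₁ = m₁c₁ ln(T_f/T₁) = 458.964 × ln(482.04/533) = -46.12 J/K.
ΔS₂ = m₂c₂ ln(T_f/T₂) = 173.19 × ln(482.04/347) = 56.93 J/K.
ΔS_total = -46.12 + 56.93 = 10.8 J/K.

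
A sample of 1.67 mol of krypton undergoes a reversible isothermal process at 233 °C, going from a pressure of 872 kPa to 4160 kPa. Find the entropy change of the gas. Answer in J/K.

ΔS_gas = -21.7 J/K

For an isothermal ideal gas ΔS_gas = nR ln(P₁/P₂) = 1.67 × 8.314 × ln(872/4160) = -21.7 J/K.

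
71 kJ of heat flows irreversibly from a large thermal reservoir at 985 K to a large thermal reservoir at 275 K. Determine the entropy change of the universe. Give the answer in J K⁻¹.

ΔS_total = 186 J/K

ΔS_hot = −Q/T_H = −71000/985 = -72.08 J/K and ΔS_cold = +Q/T_C = 71000/275 = 258.2 J/K.
ΔS_total = -72.08 + 258.2 = 186 J/K, positive as the second law requires.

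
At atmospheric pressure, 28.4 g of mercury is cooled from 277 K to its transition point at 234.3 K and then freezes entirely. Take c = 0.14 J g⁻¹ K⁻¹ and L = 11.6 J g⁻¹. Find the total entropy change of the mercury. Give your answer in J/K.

ΔS = -2.07 J/K

Cooling step: ΔS₁ = m c ln(T_tr/T_i) = 28.4 × 0.14 × ln(234.3/277) = -0.6656 J/K.
Phase change: ΔS₂ = −mL/T_tr = −28.4 × 11.6 / 234.3 = -1.406 J/K.
ΔS_total = (-0.6656) + (-1.406) = -2.07 J/K.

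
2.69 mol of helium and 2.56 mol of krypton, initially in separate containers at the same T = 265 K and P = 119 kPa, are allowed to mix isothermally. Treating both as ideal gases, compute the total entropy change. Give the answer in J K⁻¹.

ΔS_mix = 30.2 J/K

Mole fractions: x_A = 2.69/5.25 = 0.512, x_B = 0.488.
ΔS_mix = −R(n_A ln x_A + n_B ln x_B) = −8.314 × (2.69 ln 0.512 + 2.56 ln 0.488) = 30.2 J/K.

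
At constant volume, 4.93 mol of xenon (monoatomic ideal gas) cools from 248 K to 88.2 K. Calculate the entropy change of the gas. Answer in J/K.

At constant volume, ΔS = nC_V ln(T₂/T₁) with C_V = 3R/2 = 12.47 J mol⁻¹ K⁻¹.
ΔS = 4.93 × 12.47 × ln(88.2/248) = -63.6 J/K.

ΔS = -63.6 J/K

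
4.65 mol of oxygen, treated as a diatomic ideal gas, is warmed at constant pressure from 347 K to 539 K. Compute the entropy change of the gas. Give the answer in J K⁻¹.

At constant pressure, ΔS = nC_p ln(T₂/T₁) with C_p = 7R/2 = 29.1 J mol⁻¹ K⁻¹.
ΔS = 4.65 × 29.1 × ln(539/347) = 59.6 J/K.

ΔS = 59.6 J/K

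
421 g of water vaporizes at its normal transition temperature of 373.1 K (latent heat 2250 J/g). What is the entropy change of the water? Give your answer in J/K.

ΔS = 2540 J/K

Heat absorbed by the substance: Q = mL = 421 × 2250 = 947250 J.
At constant T, ΔS = Q_rev/T = 947250 / 373.1 = 2540 J/K.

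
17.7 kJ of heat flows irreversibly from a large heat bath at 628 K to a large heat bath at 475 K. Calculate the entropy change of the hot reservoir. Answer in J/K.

ΔS_hot = -28.2 J/K

The hot reservoir loses heat Q, so ΔS_hot = −Q/T_H = −17700/628 = -28.2 J/K.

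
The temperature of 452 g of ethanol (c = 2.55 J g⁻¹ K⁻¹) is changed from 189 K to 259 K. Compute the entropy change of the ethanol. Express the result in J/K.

ΔS = 363 J/K

ΔS = ∫dQ_rev/T = m c ln(T₂/T₁) = 452 × 2.55 × ln(259/189) = 363 J/K.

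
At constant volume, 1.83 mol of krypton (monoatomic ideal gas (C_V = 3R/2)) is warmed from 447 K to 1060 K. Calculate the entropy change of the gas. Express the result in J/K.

ΔS = 19.7 J/K

At constant volume, ΔS = nC_V ln(T₂/T₁) with C_V = 3R/2 = 12.47 J mol⁻¹ K⁻¹.
ΔS = 1.83 × 12.47 × ln(1060/447) = 19.7 J/K.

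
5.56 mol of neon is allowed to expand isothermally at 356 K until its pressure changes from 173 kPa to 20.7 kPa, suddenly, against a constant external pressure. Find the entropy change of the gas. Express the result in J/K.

Entropy is a state function, so ΔS_gas depends only on the end states.
For an isothermal ideal gas ΔS_gas = nR ln(P₁/P₂) = 5.56 × 8.314 × ln(173/20.7) = 98.1 J/K.

ΔS_gas = 98.1 J/K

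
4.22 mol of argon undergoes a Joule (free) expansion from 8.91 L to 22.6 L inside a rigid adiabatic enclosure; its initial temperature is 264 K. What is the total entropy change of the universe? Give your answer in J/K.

For an ideal gas in free expansion Q = 0 and W = 0, so T is unchanged.
Entropy is a state function; using a reversible isothermal path, ΔS_gas = nR ln(V₂/V₁) = 4.22 × 8.314 × ln(22.6/8.91) = 32.7 J/K.
The insulated surroundings exchange no heat, so ΔS_surr = 0 and ΔS_universe = ΔS_gas.

ΔS_universe = 32.7 J/K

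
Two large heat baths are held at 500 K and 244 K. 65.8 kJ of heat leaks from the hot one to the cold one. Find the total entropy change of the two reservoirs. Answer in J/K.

ΔS_total = 138 J/K

ΔS_hot = −Q/T_H = −65800/500 = -131.6 J/K and ΔS_cold = +Q/T_C = 65800/244 = 269.7 J/K.
ΔS_total = -131.6 + 269.7 = 138 J/K, positive as the second law requires.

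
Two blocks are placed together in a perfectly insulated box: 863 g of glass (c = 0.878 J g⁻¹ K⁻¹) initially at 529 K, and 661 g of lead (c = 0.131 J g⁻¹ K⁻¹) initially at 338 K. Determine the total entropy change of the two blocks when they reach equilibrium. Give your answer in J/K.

ΔS_total = 6.93 J/K

Energy balance: T_f = (m₁c₁T₁ + m₂c₂T₂)/(m₁c₁ + m₂c₂) = 509.41 K.
ΔS₁ = m₁c₁ ln(T_f/T₁) = 757.714 × ln(509.41/529) = -28.59 J/K.
ΔS₂ = m₂c₂ ln(T_f/T₂) = 86.591 × ln(509.41/338) = 35.52 J/K.
ΔS_total = -28.59 + 35.52 = 6.93 J/K.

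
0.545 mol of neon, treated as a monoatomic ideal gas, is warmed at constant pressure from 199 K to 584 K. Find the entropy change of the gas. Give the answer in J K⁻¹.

ΔS = 12.2 J/K

At constant pressure, ΔS = nC_p ln(T₂/T₁) with C_p = 5R/2 = 20.79 J mol⁻¹ K⁻¹.
ΔS = 0.545 × 20.79 × ln(584/199) = 12.2 J/K.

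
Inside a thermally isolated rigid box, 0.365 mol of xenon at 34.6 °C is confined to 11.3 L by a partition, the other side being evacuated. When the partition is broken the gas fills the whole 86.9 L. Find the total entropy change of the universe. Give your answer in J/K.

No heat is exchanged and no work is done, so the ideal-gas temperature stays constant.
Entropy is a state function; using a reversible isothermal path, ΔS_gas = nR ln(V₂/V₁) = 0.365 × 8.314 × ln(86.9/11.3) = 6.19 J/K.
The insulated surroundings exchange no heat, so ΔS_surr = 0 and ΔS_universe = ΔS_gas.

ΔS_universe = 6.19 J/K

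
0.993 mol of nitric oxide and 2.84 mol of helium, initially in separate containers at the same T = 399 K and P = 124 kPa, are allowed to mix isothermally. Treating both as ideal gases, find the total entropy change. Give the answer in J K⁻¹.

ΔS_mix = 18.2 J/K

Mole fractions: x_A = 0.993/3.83 = 0.259, x_B = 0.741.
ΔS_mix = −R(n_A ln x_A + n_B ln x_B) = −8.314 × (0.993 ln 0.259 + 2.84 ln 0.741) = 18.2 J/K.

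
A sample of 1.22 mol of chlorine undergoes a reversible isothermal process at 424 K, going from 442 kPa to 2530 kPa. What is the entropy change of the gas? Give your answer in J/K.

ΔS_gas = -17.7 J/K

For an isothermal ideal gas ΔS_gas = nR ln(P₁/P₂) = 1.22 × 8.314 × ln(442/2530) = -17.7 J/K.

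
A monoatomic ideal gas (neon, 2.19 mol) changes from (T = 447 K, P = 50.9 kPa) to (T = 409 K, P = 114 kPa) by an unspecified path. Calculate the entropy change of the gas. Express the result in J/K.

ΔS = -18.7 J/K

ΔS = nC_p ln(T₂/T₁) − nR ln(P₂/P₁), with C_p = 5R/2 = 20.79 J mol⁻¹ K⁻¹ for a monoatomic ideal gas.
ΔS = 2.19 × [20.79 × ln(409/447) − 8.314 × ln(114/50.9)] = -18.7 J/K.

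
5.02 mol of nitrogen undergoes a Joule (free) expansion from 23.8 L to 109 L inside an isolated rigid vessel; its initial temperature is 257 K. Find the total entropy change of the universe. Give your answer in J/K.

ΔS_universe = 63.5 J/K

For an ideal gas in free expansion Q = 0 and W = 0, so T is unchanged.
Entropy is a state function; using a reversible isothermal path, ΔS_gas = nR ln(V₂/V₁) = 5.02 × 8.314 × ln(109/23.8) = 63.5 J/K.
The insulated surroundings exchange no heat, so ΔS_surr = 0 and ΔS_universe = ΔS_gas.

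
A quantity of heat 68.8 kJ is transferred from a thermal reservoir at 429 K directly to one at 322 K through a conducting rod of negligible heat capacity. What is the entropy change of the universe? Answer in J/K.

ΔS_hot = −Q/T_H = −68800/429 = -160.4 J/K and ΔS_cold = +Q/T_C = 68800/322 = 213.7 J/K.
ΔS_total = -160.4 + 213.7 = 53.3 J/K, positive as the second law requires.

ΔS_total = 53.3 J/K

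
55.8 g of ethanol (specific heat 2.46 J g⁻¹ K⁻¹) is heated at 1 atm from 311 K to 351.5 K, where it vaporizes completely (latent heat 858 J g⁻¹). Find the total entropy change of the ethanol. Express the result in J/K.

ΔS = 153 J/K

Warming step: ΔS₁ = m c ln(T_tr/T_i) = 55.8 × 2.46 × ln(351.5/311) = 16.8 J/K.
Phase change: ΔS₂ = +mL/T_tr = 55.8 × 858 / 351.5 = 136.2 J/K.
ΔS_total = (16.8) + (136.2) = 153 J/K.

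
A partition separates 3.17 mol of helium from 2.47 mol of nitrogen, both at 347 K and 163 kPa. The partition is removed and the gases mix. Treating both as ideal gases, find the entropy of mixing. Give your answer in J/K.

Mole fractions: x_A = 3.17/5.64 = 0.562, x_B = 0.438.
ΔS_mix = −R(n_A ln x_A + n_B ln x_B) = −8.314 × (3.17 ln 0.562 + 2.47 ln 0.438) = 32.1 J/K.

ΔS_mix = 32.1 J/K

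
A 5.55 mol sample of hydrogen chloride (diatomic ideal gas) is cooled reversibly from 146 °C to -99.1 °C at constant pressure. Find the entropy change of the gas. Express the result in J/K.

ΔS = -142 J/K

In kelvin: T₁ = 419.15 K, T₂ = 174.05 K. At constant pressure, ΔS = nC_p ln(T₂/T₁) with C_p = 7R/2 = 29.1 J mol⁻¹ K⁻¹.
ΔS = 5.55 × 29.1 × ln(174.05/419.15) = -142 J/K.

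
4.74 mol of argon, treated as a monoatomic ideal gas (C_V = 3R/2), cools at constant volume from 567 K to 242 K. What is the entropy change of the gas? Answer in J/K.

At constant volume, ΔS = nC_V ln(T₂/T₁) with C_V = 3R/2 = 12.47 J mol⁻¹ K⁻¹.
ΔS = 4.74 × 12.47 × ln(242/567) = -50.3 J/K.

ΔS = -50.3 J/K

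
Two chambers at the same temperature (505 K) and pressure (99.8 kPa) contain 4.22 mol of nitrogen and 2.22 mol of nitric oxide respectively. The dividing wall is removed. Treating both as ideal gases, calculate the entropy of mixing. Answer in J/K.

Mole fractions: x_A = 4.22/6.44 = 0.655, x_B = 0.345.
ΔS_mix = −R(n_A ln x_A + n_B ln x_B) = −8.314 × (4.22 ln 0.655 + 2.22 ln 0.345) = 34.5 J/K.

ΔS_mix = 34.5 J/K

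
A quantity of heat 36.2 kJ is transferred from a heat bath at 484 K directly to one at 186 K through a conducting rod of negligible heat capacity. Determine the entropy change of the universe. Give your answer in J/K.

ΔS_total = 120 J/K

ΔS_hot = −Q/T_H = −36200/484 = -74.79 J/K and ΔS_cold = +Q/T_C = 36200/186 = 194.6 J/K.
ΔS_total = -74.79 + 194.6 = 120 J/K, positive as the second law requires.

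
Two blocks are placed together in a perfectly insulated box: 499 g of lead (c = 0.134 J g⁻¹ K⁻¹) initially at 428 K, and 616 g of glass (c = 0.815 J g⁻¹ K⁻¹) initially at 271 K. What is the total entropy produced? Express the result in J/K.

Energy balance: T_f = (m₁c₁T₁ + m₂c₂T₂)/(m₁c₁ + m₂c₂) = 289.45 K.
ΔS₁ = m₁c₁ ln(T_f/T₁) = 66.866 × ln(289.45/428) = -26.15 J/K.
ΔS₂ = m₂c₂ ln(T_f/T₂) = 502.04 × ln(289.45/271) = 33.07 J/K.
ΔS_total = -26.15 + 33.07 = 6.92 J/K.

ΔS_total = 6.92 J/K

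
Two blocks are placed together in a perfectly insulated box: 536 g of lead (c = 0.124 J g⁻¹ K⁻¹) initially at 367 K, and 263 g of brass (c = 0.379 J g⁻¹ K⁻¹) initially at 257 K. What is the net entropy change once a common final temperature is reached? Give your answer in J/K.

ΔS_total = 2.58 J/K

Energy balance: T_f = (m₁c₁T₁ + m₂c₂T₂)/(m₁c₁ + m₂c₂) = 301.01 K.
ΔS₁ = m₁c₁ ln(T_f/T₁) = 66.464 × ln(301.01/367) = -13.175 J/K.
ΔS₂ = m₂c₂ ln(T_f/T₂) = 99.677 × ln(301.01/257) = 15.754 J/K.
ΔS_total = -13.175 + 15.754 = 2.58 J/K.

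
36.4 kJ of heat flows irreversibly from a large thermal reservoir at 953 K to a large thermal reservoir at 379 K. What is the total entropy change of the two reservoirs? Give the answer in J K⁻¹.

ΔS_total = 57.8 J/K

ΔS_hot = −Q/T_H = −36400/953 = -38.2 J/K and ΔS_cold = +Q/T_C = 36400/379 = 96.04 J/K.
ΔS_total = -38.2 + 96.04 = 57.8 J/K, positive as the second law requires.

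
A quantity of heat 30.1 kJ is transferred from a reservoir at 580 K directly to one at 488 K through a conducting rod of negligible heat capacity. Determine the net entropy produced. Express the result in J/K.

ΔS_hot = −Q/T_H = −30100/580 = -51.9 J/K and ΔS_cold = +Q/T_C = 30100/488 = 61.68 J/K.
ΔS_total = -51.9 + 61.68 = 9.78 J/K, positive as the second law requires.

ΔS_total = 9.78 J/K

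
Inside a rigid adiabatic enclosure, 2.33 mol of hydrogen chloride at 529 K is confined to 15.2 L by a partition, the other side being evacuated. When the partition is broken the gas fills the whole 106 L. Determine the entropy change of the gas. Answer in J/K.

For an ideal gas in free expansion Q = 0 and W = 0, so T is unchanged.
Entropy is a state function; using a reversible isothermal path, ΔS_gas = nR ln(V₂/V₁) = 2.33 × 8.314 × ln(106/15.2) = 37.6 J/K.

ΔS_gas = 37.6 J/K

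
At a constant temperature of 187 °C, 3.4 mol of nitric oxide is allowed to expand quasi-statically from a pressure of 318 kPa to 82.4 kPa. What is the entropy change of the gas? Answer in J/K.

For an isothermal ideal gas ΔS_gas = nR ln(P₁/P₂) = 3.4 × 8.314 × ln(318/82.4) = 38.2 J/K.

ΔS_gas = 38.2 J/K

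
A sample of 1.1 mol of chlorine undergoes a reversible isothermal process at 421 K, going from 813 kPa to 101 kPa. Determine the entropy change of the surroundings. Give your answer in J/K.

For an isothermal ideal gas ΔS_gas = nR ln(P₁/P₂) = 1.1 × 8.314 × ln(813/101) = 19.1 J/K.
The process is reversible, so ΔS_surr = −ΔS_gas = -19.1 J/K and ΔS_universe = 0.

ΔS_surr = -19.1 J/K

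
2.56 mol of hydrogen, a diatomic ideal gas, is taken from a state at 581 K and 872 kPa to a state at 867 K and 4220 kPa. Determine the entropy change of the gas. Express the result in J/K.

ΔS = -3.74 J/K

ΔS = nC_p ln(T₂/T₁) − nR ln(P₂/P₁), with C_p = 7R/2 = 29.1 J mol⁻¹ K⁻¹ for a diatomic ideal gas.
ΔS = 2.56 × [29.1 × ln(867/581) − 8.314 × ln(4220/872)] = -3.74 J/K.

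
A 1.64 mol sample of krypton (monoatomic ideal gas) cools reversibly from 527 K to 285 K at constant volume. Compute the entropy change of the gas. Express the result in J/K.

ΔS = -12.6 J/K

At constant volume, ΔS = nC_V ln(T₂/T₁) with C_V = 3R/2 = 12.47 J mol⁻¹ K⁻¹.
ΔS = 1.64 × 12.47 × ln(285/527) = -12.6 J/K.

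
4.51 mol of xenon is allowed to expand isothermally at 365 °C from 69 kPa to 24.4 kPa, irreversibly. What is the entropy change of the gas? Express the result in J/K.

Entropy is a state function, so ΔS_gas depends only on the end states.
For an isothermal ideal gas ΔS_gas = nR ln(P₁/P₂) = 4.51 × 8.314 × ln(69/24.4) = 39 J/K.

ΔS_gas = 39 J/K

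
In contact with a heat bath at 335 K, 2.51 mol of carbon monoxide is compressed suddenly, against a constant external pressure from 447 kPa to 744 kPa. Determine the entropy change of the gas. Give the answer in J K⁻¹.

ΔS_gas = -10.6 J/K

Entropy is a state function, so ΔS_gas depends only on the end states.
For an isothermal ideal gas ΔS_gas = nR ln(P₁/P₂) = 2.51 × 8.314 × ln(447/744) = -10.6 J/K.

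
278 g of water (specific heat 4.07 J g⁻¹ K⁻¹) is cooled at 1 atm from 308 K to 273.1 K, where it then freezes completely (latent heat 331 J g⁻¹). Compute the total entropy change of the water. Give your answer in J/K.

Cooling step: ΔS₁ = m c ln(T_tr/T_i) = 278 × 4.07 × ln(273.1/308) = -136.1 J/K.
Phase change: ΔS₂ = −mL/T_tr = −278 × 331 / 273.1 = -336.9 J/K.
ΔS_total = (-136.1) + (-336.9) = -473 J/K.

ΔS = -473 J/K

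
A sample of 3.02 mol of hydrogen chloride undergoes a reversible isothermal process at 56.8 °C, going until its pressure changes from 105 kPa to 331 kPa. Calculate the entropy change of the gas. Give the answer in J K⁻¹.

For an isothermal ideal gas ΔS_gas = nR ln(P₁/P₂) = 3.02 × 8.314 × ln(105/331) = -28.8 J/K.

ΔS_gas = -28.8 J/K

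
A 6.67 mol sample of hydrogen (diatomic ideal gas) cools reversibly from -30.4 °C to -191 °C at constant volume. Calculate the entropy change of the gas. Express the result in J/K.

In kelvin: T₁ = 242.75 K, T₂ = 82.15 K. At constant volume, ΔS = nC_V ln(T₂/T₁) with C_V = 5R/2 = 20.79 J mol⁻¹ K⁻¹.
ΔS = 6.67 × 20.79 × ln(82.15/242.75) = -150 J/K.

ΔS = -150 J/K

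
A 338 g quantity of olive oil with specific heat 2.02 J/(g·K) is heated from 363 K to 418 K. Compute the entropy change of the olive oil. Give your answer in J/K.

ΔS = 96.3 J/K

ΔS = ∫dQ_rev/T = m c ln(T₂/T₁) = 338 × 2.02 × ln(418/363) = 96.3 J/K.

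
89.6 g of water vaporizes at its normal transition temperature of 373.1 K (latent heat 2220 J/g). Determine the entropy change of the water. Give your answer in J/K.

ΔS = 533 J/K

Heat absorbed by the substance: Q = mL = 89.6 × 2220 = 198912 J.
At constant T, ΔS = Q_rev/T = 198912 / 373.1 = 533 J/K.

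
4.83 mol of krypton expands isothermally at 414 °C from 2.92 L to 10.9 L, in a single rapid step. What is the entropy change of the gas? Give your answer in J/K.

Entropy is a state function, so ΔS_gas depends only on the end states.
For an isothermal ideal gas ΔS_gas = nR ln(V₂/V₁) = 4.83 × 8.314 × ln(10.9/2.92) = 52.9 J/K.

ΔS_gas = 52.9 J/K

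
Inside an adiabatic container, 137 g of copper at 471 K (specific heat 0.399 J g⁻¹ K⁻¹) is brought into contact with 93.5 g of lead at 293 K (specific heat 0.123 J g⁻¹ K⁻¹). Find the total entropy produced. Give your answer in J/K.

ΔS_total = 0.964 J/K

Energy balance: T_f = (m₁c₁T₁ + m₂c₂T₂)/(m₁c₁ + m₂c₂) = 440.06 K.
ΔS₁ = m₁c₁ ln(T_f/T₁) = 54.663 × ln(440.06/471) = -3.714 J/K.
ΔS₂ = m₂c₂ ln(T_f/T₂) = 11.5005 × ln(440.06/293) = 4.678 J/K.
ΔS_total = -3.714 + 4.678 = 0.964 J/K.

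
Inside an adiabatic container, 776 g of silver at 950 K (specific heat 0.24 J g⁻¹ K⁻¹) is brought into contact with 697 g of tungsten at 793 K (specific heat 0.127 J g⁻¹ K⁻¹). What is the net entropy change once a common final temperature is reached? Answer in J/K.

Energy balance: T_f = (m₁c₁T₁ + m₂c₂T₂)/(m₁c₁ + m₂c₂) = 899.42 K.
ΔS₁ = m₁c₁ ln(T_f/T₁) = 186.24 × ln(899.42/950) = -10.19 J/K.
ΔS₂ = m₂c₂ ln(T_f/T₂) = 88.519 × ln(899.42/793) = 11.147 J/K.
ΔS_total = -10.19 + 11.147 = 0.957 J/K.

ΔS_total = 0.957 J/K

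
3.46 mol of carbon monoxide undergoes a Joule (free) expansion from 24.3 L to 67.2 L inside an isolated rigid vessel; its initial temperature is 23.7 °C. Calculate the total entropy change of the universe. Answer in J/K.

ΔS_universe = 29.3 J/K

For an ideal gas in free expansion Q = 0 and W = 0, so T is unchanged.
Entropy is a state function; using a reversible isothermal path, ΔS_gas = nR ln(V₂/V₁) = 3.46 × 8.314 × ln(67.2/24.3) = 29.3 J/K.
The insulated surroundings exchange no heat, so ΔS_surr = 0 and ΔS_universe = ΔS_gas.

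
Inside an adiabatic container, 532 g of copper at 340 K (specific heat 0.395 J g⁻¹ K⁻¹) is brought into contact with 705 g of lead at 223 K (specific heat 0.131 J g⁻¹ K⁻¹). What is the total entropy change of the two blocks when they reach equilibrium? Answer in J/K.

Energy balance: T_f = (m₁c₁T₁ + m₂c₂T₂)/(m₁c₁ + m₂c₂) = 304.28 K.
ΔS₁ = m₁c₁ ln(T_f/T₁) = 210.14 × ln(304.28/340) = -23.326 J/K.
ΔS₂ = m₂c₂ ln(T_f/T₂) = 92.355 × ln(304.28/223) = 28.701 J/K.
ΔS_total = -23.326 + 28.701 = 5.38 J/K.

ΔS_total = 5.38 J/K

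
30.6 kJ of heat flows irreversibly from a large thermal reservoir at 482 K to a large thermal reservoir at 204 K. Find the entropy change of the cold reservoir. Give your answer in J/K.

ΔS_cold = 150 J/K

The cold reservoir gains heat Q, so ΔS_cold = +Q/T_C = 30600/204 = 150 J/K.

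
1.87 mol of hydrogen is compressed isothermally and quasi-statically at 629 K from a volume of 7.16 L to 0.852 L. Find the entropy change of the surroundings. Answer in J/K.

ΔS_surr = 33.1 J/K

For an isothermal ideal gas ΔS_gas = nR ln(V₂/V₁) = 1.87 × 8.314 × ln(0.852/7.16) = -33.1 J/K.
The process is reversible, so ΔS_surr = −ΔS_gas = 33.1 J/K and ΔS_universe = 0.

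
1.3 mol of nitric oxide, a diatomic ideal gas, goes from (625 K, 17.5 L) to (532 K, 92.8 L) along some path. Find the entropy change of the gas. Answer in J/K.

Entropy is a state function: ΔS = nC_V ln(T₂/T₁) + nR ln(V₂/V₁), with C_V = 5R/2 = 20.79 J mol⁻¹ K⁻¹ for a diatomic ideal gas.
ΔS = 1.3 × [20.79 × ln(532/625) + 8.314 × ln(92.8/17.5)] = 13.7 J/K.

ΔS = 13.7 J/K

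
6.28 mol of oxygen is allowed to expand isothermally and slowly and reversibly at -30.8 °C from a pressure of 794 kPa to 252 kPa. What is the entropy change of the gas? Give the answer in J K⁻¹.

ΔS_gas = 59.9 J/K

For an isothermal ideal gas ΔS_gas = nR ln(P₁/P₂) = 6.28 × 8.314 × ln(794/252) = 59.9 J/K.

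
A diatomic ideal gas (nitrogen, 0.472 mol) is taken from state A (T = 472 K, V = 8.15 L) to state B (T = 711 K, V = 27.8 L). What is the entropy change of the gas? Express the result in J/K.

ΔS = 8.83 J/K

Entropy is a state function: ΔS = nC_V ln(T₂/T₁) + nR ln(V₂/V₁), with C_V = 5R/2 = 20.79 J mol⁻¹ K⁻¹ for a diatomic ideal gas.
ΔS = 0.472 × [20.79 × ln(711/472) + 8.314 × ln(27.8/8.15)] = 8.83 J/K.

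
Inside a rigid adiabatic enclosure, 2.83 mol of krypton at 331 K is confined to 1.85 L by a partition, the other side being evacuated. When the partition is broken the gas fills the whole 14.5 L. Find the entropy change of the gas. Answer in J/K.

ΔS_gas = 48.4 J/K

No heat is exchanged and no work is done, so the ideal-gas temperature stays constant.
Entropy is a state function; using a reversible isothermal path, ΔS_gas = nR ln(V₂/V₁) = 2.83 × 8.314 × ln(14.5/1.85) = 48.4 J/K.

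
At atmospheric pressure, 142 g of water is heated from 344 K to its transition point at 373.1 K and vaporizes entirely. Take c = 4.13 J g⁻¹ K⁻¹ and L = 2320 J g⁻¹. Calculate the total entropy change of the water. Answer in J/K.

Warming step: ΔS₁ = m c ln(T_tr/T_i) = 142 × 4.13 × ln(373.1/344) = 47.62 J/K.
Phase change: ΔS₂ = +mL/T_tr = 142 × 2320 / 373.1 = 883 J/K.
ΔS_total = (47.62) + (883) = 931 J/K.

ΔS = 931 J/K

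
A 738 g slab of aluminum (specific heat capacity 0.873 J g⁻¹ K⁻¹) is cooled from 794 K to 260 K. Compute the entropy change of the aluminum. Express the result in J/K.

ΔS = -719 J/K

ΔS = ∫dQ_rev/T = m c ln(T₂/T₁) = 738 × 0.873 × ln(260/794) = -719 J/K.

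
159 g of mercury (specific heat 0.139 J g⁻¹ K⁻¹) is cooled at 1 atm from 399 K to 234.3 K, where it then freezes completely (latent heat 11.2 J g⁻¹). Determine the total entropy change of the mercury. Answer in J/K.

ΔS = -19.4 J/K

Cooling step: ΔS₁ = m c ln(T_tr/T_i) = 159 × 0.139 × ln(234.3/399) = -11.77 J/K.
Phase change: ΔS₂ = −mL/T_tr = −159 × 11.2 / 234.3 = -7.601 J/K.
ΔS_total = (-11.77) + (-7.601) = -19.4 J/K.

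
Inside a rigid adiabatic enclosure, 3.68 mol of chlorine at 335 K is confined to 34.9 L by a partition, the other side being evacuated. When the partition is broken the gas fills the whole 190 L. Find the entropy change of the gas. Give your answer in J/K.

No heat is exchanged and no work is done, so the ideal-gas temperature stays constant.
Entropy is a state function; using a reversible isothermal path, ΔS_gas = nR ln(V₂/V₁) = 3.68 × 8.314 × ln(190/34.9) = 51.8 J/K.

ΔS_gas = 51.8 J/K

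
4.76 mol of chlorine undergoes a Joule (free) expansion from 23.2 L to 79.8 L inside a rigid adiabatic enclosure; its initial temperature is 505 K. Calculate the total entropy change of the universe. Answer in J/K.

ΔS_universe = 48.9 J/K

No heat is exchanged and no work is done, so the ideal-gas temperature stays constant.
Entropy is a state function; using a reversible isothermal path, ΔS_gas = nR ln(V₂/V₁) = 4.76 × 8.314 × ln(79.8/23.2) = 48.9 J/K.
The insulated surroundings exchange no heat, so ΔS_surr = 0 and ΔS_universe = ΔS_gas.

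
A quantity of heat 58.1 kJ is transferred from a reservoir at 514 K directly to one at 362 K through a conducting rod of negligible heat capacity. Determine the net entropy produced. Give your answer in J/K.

ΔS_total = 47.5 J/K

ΔS_hot = −Q/T_H = −58100/514 = -113 J/K and ΔS_cold = +Q/T_C = 58100/362 = 160.5 J/K.
ΔS_total = -113 + 160.5 = 47.5 J/K, positive as the second law requires.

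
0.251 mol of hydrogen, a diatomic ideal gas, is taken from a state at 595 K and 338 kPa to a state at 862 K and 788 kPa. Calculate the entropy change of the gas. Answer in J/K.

ΔS = nC_p ln(T₂/T₁) − nR ln(P₂/P₁), with C_p = 7R/2 = 29.1 J mol⁻¹ K⁻¹ for a diatomic ideal gas.
ΔS = 0.251 × [29.1 × ln(862/595) − 8.314 × ln(788/338)] = 0.941 J/K.

ΔS = 0.941 J/K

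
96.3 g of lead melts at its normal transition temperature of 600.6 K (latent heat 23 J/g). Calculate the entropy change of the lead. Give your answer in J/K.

ΔS = 3.69 J/K

Heat absorbed by the substance: Q = mL = 96.3 × 23 = 2214.9 J.
At constant T, ΔS = Q_rev/T = 2214.9 / 600.6 = 3.69 J/K.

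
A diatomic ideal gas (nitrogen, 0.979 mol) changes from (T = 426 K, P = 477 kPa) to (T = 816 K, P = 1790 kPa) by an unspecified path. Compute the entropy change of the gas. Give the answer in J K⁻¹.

ΔS = 7.75 J/K

ΔS = nC_p ln(T₂/T₁) − nR ln(P₂/P₁), with C_p = 7R/2 = 29.1 J mol⁻¹ K⁻¹ for a diatomic ideal gas.
ΔS = 0.979 × [29.1 × ln(816/426) − 8.314 × ln(1790/477)] = 7.75 J/K.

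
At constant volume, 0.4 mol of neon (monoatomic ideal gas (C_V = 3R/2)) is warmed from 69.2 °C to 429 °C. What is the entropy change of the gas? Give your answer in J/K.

ΔS = 3.58 J/K

In kelvin: T₁ = 342.35 K, T₂ = 702.15 K. At constant volume, ΔS = nC_V ln(T₂/T₁) with C_V = 3R/2 = 12.47 J mol⁻¹ K⁻¹.
ΔS = 0.4 × 12.47 × ln(702.15/342.35) = 3.58 J/K.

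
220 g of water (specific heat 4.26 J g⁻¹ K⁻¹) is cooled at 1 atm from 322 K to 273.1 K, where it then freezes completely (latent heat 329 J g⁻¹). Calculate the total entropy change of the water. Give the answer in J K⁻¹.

ΔS = -419 J/K

Cooling step: ΔS₁ = m c ln(T_tr/T_i) = 220 × 4.26 × ln(273.1/322) = -154.4 J/K.
Phase change: ΔS₂ = −mL/T_tr = −220 × 329 / 273.1 = -265 J/K.
ΔS_total = (-154.4) + (-265) = -419 J/K.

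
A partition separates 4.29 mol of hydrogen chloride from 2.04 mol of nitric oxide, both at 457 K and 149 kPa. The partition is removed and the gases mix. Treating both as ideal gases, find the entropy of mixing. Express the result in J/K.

ΔS_mix = 33.1 J/K

Mole fractions: x_A = 4.29/6.33 = 0.678, x_B = 0.322.
ΔS_mix = −R(n_A ln x_A + n_B ln x_B) = −8.314 × (4.29 ln 0.678 + 2.04 ln 0.322) = 33.1 J/K.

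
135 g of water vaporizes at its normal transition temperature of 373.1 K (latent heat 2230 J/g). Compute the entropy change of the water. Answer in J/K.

ΔS = 807 J/K

Heat absorbed by the substance: Q = mL = 135 × 2230 = 301050 J.
At constant T, ΔS = Q_rev/T = 301050 / 373.1 = 807 J/K.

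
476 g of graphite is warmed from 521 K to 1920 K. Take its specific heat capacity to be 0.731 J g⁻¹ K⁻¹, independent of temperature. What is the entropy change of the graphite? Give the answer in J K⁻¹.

ΔS = ∫dQ_rev/T = m c ln(T₂/T₁) = 476 × 0.731 × ln(1920/521) = 454 J/K.

ΔS = 454 J/K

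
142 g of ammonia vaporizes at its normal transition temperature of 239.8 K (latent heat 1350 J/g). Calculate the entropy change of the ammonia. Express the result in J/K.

Heat absorbed by the substance: Q = mL = 142 × 1350 = 191700 J.
At constant T, ΔS = Q_rev/T = 191700 / 239.8 = 799 J/K.

ΔS = 799 J/K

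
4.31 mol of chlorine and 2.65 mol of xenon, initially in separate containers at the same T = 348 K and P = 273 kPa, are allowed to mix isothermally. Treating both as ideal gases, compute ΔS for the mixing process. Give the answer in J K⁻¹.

ΔS_mix = 38.4 J/K

Mole fractions: x_A = 4.31/6.96 = 0.619, x_B = 0.381.
ΔS_mix = −R(n_A ln x_A + n_B ln x_B) = −8.314 × (4.31 ln 0.619 + 2.65 ln 0.381) = 38.4 J/K.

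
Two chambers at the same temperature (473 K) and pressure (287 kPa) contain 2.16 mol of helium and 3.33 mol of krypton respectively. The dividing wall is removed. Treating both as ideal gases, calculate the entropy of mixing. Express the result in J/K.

Mole fractions: x_A = 2.16/5.49 = 0.393, x_B = 0.607.
ΔS_mix = −R(n_A ln x_A + n_B ln x_B) = −8.314 × (2.16 ln 0.393 + 3.33 ln 0.607) = 30.6 J/K.

ΔS_mix = 30.6 J/K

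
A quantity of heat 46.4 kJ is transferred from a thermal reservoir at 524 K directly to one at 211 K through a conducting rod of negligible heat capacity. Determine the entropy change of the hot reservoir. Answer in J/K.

ΔS_hot = -88.5 J/K

The hot reservoir loses heat Q, so ΔS_hot = −Q/T_H = −46400/524 = -88.5 J/K.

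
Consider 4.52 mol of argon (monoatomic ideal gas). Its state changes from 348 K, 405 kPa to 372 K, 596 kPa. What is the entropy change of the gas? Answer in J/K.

ΔS = nC_p ln(T₂/T₁) − nR ln(P₂/P₁), with C_p = 5R/2 = 20.79 J mol⁻¹ K⁻¹ for a monoatomic ideal gas.
ΔS = 4.52 × [20.79 × ln(372/348) − 8.314 × ln(596/405)] = -8.25 J/K.

ΔS = -8.25 J/K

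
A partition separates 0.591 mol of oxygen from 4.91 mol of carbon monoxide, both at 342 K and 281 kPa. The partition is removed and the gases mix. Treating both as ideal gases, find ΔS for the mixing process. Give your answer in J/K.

Mole fractions: x_A = 0.591/5.5 = 0.107, x_B = 0.893.
ΔS_mix = −R(n_A ln x_A + n_B ln x_B) = −8.314 × (0.591 ln 0.107 + 4.91 ln 0.893) = 15.6 J/K.

ΔS_mix = 15.6 J/K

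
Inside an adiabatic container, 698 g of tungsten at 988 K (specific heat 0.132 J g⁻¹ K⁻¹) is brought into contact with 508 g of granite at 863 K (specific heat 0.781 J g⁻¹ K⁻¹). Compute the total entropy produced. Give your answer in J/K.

Energy balance: T_f = (m₁c₁T₁ + m₂c₂T₂)/(m₁c₁ + m₂c₂) = 886.56 K.
ΔS₁ = m₁c₁ ln(T_f/T₁) = 92.136 × ln(886.56/988) = -9.9817 J/K.
ΔS₂ = m₂c₂ ln(T_f/T₂) = 396.748 × ln(886.56/863) = 10.685 J/K.
ΔS_total = -9.9817 + 10.685 = 0.703 J/K.

ΔS_total = 0.703 J/K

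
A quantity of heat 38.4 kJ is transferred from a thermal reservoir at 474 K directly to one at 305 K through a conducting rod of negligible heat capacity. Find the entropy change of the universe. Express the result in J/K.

ΔS_hot = −Q/T_H = −38400/474 = -81.01 J/K and ΔS_cold = +Q/T_C = 38400/305 = 125.9 J/K.
ΔS_total = -81.01 + 125.9 = 44.9 J/K, positive as the second law requires.

ΔS_total = 44.9 J/K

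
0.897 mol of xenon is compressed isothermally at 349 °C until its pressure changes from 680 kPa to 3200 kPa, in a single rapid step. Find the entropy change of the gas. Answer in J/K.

Entropy is a state function, so ΔS_gas depends only on the end states.
For an isothermal ideal gas ΔS_gas = nR ln(P₁/P₂) = 0.897 × 8.314 × ln(680/3200) = -11.6 J/K.

ΔS_gas = -11.6 J/K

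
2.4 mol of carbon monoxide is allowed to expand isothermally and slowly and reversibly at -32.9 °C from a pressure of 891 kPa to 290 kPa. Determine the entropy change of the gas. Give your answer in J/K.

For an isothermal ideal gas ΔS_gas = nR ln(P₁/P₂) = 2.4 × 8.314 × ln(891/290) = 22.4 J/K.

ΔS_gas = 22.4 J/K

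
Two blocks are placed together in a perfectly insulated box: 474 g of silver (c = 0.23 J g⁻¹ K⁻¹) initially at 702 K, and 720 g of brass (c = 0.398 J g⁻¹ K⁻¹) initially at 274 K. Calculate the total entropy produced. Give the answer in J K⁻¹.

Energy balance: T_f = (m₁c₁T₁ + m₂c₂T₂)/(m₁c₁ + m₂c₂) = 391.95 K.
ΔS₁ = m₁c₁ ln(T_f/T₁) = 109.02 × ln(391.95/702) = -63.54 J/K.
ΔS₂ = m₂c₂ ln(T_f/T₂) = 286.56 × ln(391.95/274) = 102.6 J/K.
ΔS_total = -63.54 + 102.6 = 39.1 J/K.

ΔS_total = 39.1 J/K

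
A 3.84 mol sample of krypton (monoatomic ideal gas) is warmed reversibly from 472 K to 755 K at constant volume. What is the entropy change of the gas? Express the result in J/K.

At constant volume, ΔS = nC_V ln(T₂/T₁) with C_V = 3R/2 = 12.47 J mol⁻¹ K⁻¹.
ΔS = 3.84 × 12.47 × ln(755/472) = 22.5 J/K.

ΔS = 22.5 J/K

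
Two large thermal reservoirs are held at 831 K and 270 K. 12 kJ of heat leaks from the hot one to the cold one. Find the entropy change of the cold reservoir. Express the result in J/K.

ΔS_cold = 44.4 J/K

The cold reservoir gains heat Q, so ΔS_cold = +Q/T_C = 12000/270 = 44.4 J/K.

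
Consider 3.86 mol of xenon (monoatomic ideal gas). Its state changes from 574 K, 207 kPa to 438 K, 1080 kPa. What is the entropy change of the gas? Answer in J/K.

ΔS = -74.7 J/K

ΔS = nC_p ln(T₂/T₁) − nR ln(P₂/P₁), with C_p = 5R/2 = 20.79 J mol⁻¹ K⁻¹ for a monoatomic ideal gas.
ΔS = 3.86 × [20.79 × ln(438/574) − 8.314 × ln(1080/207)] = -74.7 J/K.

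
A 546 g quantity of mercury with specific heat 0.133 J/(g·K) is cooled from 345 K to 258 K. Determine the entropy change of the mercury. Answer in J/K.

ΔS = ∫dQ_rev/T = m c ln(T₂/T₁) = 546 × 0.133 × ln(258/345) = -21.1 J/K.

ΔS = -21.1 J/K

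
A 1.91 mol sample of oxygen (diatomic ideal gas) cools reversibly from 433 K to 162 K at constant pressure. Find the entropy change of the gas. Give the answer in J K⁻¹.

ΔS = -54.6 J/K

At constant pressure, ΔS = nC_p ln(T₂/T₁) with C_p = 7R/2 = 29.1 J mol⁻¹ K⁻¹.
ΔS = 1.91 × 29.1 × ln(162/433) = -54.6 J/K.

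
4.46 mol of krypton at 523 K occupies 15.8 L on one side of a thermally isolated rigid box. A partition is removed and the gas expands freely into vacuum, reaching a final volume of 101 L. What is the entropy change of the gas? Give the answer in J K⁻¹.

ΔS_gas = 68.8 J/K

For an ideal gas in free expansion Q = 0 and W = 0, so T is unchanged.
Entropy is a state function; using a reversible isothermal path, ΔS_gas = nR ln(V₂/V₁) = 4.46 × 8.314 × ln(101/15.8) = 68.8 J/K.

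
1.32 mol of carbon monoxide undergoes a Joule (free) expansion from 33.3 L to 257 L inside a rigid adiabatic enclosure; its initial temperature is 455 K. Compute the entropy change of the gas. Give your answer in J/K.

No heat is exchanged and no work is done, so the ideal-gas temperature stays constant.
Entropy is a state function; using a reversible isothermal path, ΔS_gas = nR ln(V₂/V₁) = 1.32 × 8.314 × ln(257/33.3) = 22.4 J/K.

ΔS_gas = 22.4 J/K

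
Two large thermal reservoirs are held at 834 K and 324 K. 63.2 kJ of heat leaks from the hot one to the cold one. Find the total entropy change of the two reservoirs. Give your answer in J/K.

ΔS_total = 119 J/K

ΔS_hot = −Q/T_H = −63200/834 = -75.78 J/K and ΔS_cold = +Q/T_C = 63200/324 = 195.1 J/K.
ΔS_total = -75.78 + 195.1 = 119 J/K, positive as the second law requires.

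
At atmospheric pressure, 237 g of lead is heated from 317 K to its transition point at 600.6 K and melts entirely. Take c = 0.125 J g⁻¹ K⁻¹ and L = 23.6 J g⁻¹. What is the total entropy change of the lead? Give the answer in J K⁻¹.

Warming step: ΔS₁ = m c ln(T_tr/T_i) = 237 × 0.125 × ln(600.6/317) = 18.93 J/K.
Phase change: ΔS₂ = +mL/T_tr = 237 × 23.6 / 600.6 = 9.313 J/K.
ΔS_total = (18.93) + (9.313) = 28.2 J/K.

ΔS = 28.2 J/K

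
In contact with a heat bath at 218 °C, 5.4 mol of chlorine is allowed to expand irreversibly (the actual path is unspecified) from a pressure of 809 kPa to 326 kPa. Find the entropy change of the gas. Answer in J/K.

Entropy is a state function, so ΔS_gas depends only on the end states.
For an isothermal ideal gas ΔS_gas = nR ln(P₁/P₂) = 5.4 × 8.314 × ln(809/326) = 40.8 J/K.

ΔS_gas = 40.8 J/K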